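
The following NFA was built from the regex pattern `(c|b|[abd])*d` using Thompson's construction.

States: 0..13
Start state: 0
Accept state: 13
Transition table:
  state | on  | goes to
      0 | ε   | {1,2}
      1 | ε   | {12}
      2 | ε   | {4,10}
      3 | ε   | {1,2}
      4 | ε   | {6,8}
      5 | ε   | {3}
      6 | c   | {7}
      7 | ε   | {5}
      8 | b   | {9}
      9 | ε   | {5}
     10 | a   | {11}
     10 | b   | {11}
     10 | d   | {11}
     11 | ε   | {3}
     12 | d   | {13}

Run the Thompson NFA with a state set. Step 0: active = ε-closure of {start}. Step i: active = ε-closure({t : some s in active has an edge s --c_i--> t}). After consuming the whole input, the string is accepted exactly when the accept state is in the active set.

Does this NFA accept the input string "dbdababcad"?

Answer: ACCEPT

Trace:
initial (ε-close {0}): {0,1,2,4,6,8,10,12}
'd' @ 1: {1,2,3,4,6,8,10,11,12,13}  [accepting]
'b' @ 2: {1,2,3,4,5,6,8,9,10,11,12}
'd' @ 3: {1,2,3,4,6,8,10,11,12,13}  [accepting]
'a' @ 4: {1,2,3,4,6,8,10,11,12}
'b' @ 5: {1,2,3,4,5,6,8,9,10,11,12}
'a' @ 6: {1,2,3,4,6,8,10,11,12}
'b' @ 7: {1,2,3,4,5,6,8,9,10,11,12}
'c' @ 8: {1,2,3,4,5,6,7,8,10,12}
'a' @ 9: {1,2,3,4,6,8,10,11,12}
'd' @ 10: {1,2,3,4,6,8,10,11,12,13}  [accepting]
final: {1,2,3,4,6,8,10,11,12,13}; accept 13 in set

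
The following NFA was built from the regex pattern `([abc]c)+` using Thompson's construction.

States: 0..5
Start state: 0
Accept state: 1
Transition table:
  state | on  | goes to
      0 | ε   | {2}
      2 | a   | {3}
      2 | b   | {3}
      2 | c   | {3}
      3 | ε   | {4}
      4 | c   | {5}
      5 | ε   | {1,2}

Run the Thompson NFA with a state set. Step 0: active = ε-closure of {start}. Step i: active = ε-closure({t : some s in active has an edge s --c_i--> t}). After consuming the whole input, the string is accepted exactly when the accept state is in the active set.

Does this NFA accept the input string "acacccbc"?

Answer: ACCEPT

Steps:
start: ε-closure({0}) = {0,2}
'a' @ 1: {3,4}
'c' @ 2: {1,2,5}  [accepting]
'a' @ 3: {3,4}
'c' @ 4: {1,2,5}  [accepting]
'c' @ 5: {3,4}
'c' @ 6: {1,2,5}  [accepting]
'b' @ 7: {3,4}
'c' @ 8: {1,2,5}  [accepting]
after full input: {1,2,5}  (accept=1 in)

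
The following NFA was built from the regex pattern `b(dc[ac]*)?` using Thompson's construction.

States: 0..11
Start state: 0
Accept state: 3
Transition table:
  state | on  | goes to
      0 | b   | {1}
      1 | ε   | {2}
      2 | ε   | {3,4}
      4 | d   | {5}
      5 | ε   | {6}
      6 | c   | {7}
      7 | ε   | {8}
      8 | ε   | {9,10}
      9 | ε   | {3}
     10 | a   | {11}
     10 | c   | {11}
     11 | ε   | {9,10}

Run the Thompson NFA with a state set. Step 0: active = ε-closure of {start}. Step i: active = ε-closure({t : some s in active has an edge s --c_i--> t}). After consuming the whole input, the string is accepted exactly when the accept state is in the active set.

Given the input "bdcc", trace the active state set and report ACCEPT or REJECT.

Answer: ACCEPT

Trace:
start: ε-closure({0}) = {0}
'b' @ 1: {1,2,3,4}  ✓accept
'd' @ 2: {5,6}
'c' @ 3: {3,7,8,9,10}  ✓accept
'c' @ 4: {3,9,10,11}  ✓accept
end set {3,9,10,11} — state 3 in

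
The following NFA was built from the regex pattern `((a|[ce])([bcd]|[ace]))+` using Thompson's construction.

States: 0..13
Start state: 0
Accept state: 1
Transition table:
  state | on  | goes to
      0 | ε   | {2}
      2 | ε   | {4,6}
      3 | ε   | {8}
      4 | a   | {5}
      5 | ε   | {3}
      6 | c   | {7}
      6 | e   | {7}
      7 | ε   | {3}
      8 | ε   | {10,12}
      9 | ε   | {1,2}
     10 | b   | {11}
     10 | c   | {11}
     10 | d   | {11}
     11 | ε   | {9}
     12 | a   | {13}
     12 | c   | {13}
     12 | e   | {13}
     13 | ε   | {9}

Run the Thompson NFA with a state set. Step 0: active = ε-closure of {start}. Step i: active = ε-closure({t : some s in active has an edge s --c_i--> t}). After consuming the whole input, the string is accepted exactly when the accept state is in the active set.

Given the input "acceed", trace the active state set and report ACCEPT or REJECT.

start: ε-closure({0}) = {0,2,4,6}
'a' @ 1: {3,5,8,10,12}
'c' @ 2: {1,2,4,6,9,11,13}  ✓accept
'c' @ 3: {3,7,8,10,12}
'e' @ 4: {1,2,4,6,9,13}  ✓accept
'e' @ 5: {3,7,8,10,12}
'd' @ 6: {1,2,4,6,9,11}  ✓accept
final: {1,2,4,6,9,11}; accept 1 in set

Answer: ACCEPT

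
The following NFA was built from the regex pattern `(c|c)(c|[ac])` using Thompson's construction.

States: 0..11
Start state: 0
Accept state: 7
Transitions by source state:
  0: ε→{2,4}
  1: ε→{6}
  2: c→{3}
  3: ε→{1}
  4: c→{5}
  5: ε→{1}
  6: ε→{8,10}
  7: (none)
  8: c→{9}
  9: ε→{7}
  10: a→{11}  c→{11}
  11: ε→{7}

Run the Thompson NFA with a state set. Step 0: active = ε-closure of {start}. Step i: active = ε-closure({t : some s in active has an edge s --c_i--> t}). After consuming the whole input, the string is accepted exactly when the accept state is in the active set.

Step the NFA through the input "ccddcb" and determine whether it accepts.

start: ε-closure({0}) = {0,2,4}
'c' @ 1: {1,3,5,6,8,10}
'c' @ 2: {7,9,11}  [accepting]
'd' @ 3: {}  — dead — no transitions
rest 'dcb' ignored (set empty)
final: {}; accept 7 not in set

Answer: REJECT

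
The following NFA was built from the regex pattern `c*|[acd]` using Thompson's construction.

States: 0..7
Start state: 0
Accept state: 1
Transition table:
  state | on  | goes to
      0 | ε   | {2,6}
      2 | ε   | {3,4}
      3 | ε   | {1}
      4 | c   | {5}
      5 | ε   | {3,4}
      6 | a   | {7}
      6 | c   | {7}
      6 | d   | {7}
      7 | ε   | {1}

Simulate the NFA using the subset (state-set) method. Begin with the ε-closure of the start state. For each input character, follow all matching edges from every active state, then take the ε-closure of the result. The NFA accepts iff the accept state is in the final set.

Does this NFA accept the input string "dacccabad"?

start: ε-closure({0}) = {0,1,2,3,4,6}
'd' @ 1: {1,7}  [accepting]
'a' @ 2: {}  — state set empty
rest 'cccabad' ignored (set empty)
final: {}; accept 1 not in set

Answer: REJECT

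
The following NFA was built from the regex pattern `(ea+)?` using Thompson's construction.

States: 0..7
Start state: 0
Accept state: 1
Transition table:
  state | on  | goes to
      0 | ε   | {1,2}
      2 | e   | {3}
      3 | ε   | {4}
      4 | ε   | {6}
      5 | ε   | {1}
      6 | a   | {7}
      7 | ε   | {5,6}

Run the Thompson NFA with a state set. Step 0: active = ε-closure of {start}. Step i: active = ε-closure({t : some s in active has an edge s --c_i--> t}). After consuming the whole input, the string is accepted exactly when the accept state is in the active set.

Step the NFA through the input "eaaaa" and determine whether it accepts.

start: ε-closure({0}) = {0,1,2}
'e' @ 1: {3,4,6}
'a' @ 2: {1,5,6,7}  ✓accept
'a' @ 3: {1,5,6,7}  ✓accept
'a' @ 4: {1,5,6,7}  ✓accept
'a' @ 5: {1,5,6,7}  ✓accept
after full input: {1,5,6,7}  (accept=1 in)

Answer: ACCEPT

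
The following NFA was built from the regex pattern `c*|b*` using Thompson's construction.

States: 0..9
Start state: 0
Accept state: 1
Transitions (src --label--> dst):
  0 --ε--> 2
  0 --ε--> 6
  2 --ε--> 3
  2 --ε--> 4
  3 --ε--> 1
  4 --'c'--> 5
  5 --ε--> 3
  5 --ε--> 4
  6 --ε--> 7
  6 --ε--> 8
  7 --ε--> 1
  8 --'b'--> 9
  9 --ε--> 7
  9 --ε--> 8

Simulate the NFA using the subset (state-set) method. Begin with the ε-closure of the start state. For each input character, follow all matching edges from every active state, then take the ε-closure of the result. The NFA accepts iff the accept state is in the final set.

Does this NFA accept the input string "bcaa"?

initial (ε-close {0}): {0,1,2,3,4,6,7,8}
'b' @ 1: {1,7,8,9}  [accepting]
'c' @ 2: {}  — no active states
rest 'aa' ignored (set empty)
final: {}; accept 1 not in set

Answer: REJECT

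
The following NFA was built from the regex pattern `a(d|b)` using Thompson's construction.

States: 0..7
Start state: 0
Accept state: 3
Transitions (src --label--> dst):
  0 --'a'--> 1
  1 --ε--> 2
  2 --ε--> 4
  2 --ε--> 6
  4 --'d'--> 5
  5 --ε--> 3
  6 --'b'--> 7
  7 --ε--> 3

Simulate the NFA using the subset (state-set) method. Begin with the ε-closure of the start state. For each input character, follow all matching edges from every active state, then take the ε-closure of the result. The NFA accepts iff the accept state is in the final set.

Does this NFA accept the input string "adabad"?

initial (ε-close {0}): {0}
'a' @ 1: {1,2,4,6}
'd' @ 2: {3,5}  ✓accept
'a' @ 3: {}  — state set empty
rest 'bad' ignored (set empty)
after full input: {}  (accept=3 not in)

Answer: REJECT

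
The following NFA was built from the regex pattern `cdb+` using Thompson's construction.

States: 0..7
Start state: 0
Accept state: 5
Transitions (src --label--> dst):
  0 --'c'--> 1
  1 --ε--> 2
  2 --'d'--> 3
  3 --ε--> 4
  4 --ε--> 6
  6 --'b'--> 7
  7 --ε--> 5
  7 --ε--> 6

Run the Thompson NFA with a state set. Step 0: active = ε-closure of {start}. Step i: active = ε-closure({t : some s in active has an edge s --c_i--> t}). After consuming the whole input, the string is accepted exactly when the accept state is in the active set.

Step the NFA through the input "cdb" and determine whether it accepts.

Answer: ACCEPT

Trace:
S₀ = ε-closure({0}) = {0}
'c' @ 1: {1,2}
'd' @ 2: {3,4,6}
'b' @ 3: {5,6,7}  ✓accept
end set {5,6,7} — state 5 in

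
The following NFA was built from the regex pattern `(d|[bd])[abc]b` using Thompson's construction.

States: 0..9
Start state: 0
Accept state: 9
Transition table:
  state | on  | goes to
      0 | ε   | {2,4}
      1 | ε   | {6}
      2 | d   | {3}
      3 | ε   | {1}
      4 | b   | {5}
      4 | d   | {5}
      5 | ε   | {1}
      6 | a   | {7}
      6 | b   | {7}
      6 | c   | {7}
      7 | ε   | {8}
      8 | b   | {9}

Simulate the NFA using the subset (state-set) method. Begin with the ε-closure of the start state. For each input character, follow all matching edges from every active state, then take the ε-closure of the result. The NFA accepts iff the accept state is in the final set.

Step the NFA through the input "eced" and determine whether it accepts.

S₀ = ε-closure({0}) = {0,2,4}
'e' @ 1: {}  — no active states
rest 'ced' ignored (set empty)
final: {}; accept 9 not in set

Answer: REJECT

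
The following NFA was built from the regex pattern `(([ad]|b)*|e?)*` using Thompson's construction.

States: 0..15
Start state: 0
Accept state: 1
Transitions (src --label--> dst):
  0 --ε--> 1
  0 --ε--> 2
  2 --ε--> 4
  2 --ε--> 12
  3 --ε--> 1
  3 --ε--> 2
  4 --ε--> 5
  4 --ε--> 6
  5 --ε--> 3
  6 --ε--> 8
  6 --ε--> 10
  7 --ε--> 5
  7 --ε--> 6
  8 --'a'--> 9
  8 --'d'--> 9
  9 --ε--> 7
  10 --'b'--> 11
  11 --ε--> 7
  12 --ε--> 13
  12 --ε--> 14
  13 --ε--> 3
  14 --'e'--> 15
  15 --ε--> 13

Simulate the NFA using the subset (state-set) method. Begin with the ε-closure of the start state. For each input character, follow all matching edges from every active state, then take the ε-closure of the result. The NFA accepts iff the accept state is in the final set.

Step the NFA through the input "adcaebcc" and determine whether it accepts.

Answer: REJECT

Steps:
S₀ = ε-closure({0}) = {0,1,2,3,4,5,6,8,10,12,13,14}
'a' @ 1: {1,2,3,4,5,6,7,8,9,10,12,13,14}  [accepting]
'd' @ 2: {1,2,3,4,5,6,7,8,9,10,12,13,14}  [accepting]
'c' @ 3: {}  — state set empty
rest 'aebcc' ignored (set empty)
final: {}; accept 1 not in set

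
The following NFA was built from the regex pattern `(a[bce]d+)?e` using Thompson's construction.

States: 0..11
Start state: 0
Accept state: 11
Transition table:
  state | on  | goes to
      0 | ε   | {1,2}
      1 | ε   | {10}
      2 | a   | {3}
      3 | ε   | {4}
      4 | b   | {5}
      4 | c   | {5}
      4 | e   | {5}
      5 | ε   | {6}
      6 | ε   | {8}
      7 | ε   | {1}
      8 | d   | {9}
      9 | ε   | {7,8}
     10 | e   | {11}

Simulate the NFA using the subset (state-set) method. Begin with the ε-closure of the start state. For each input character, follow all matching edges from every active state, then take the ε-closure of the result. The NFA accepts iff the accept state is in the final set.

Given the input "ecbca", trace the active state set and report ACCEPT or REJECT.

S₀ = ε-closure({0}) = {0,1,2,10}
'e' @ 1: {11}  ✓accept
'c' @ 2: {}  — dead — no transitions
rest 'bca' ignored (set empty)
end set {} — state 11 not in

Answer: REJECT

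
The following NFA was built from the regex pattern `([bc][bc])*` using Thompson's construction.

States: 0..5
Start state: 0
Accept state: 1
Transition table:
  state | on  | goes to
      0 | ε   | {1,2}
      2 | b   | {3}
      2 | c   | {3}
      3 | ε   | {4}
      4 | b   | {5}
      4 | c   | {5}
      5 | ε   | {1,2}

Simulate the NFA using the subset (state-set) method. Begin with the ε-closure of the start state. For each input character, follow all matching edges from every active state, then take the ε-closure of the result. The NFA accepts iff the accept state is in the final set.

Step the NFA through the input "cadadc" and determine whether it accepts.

S₀ = ε-closure({0}) = {0,1,2}
'c' @ 1: {3,4}
'a' @ 2: {}  — no active states
rest 'dadc' ignored (set empty)
final: {}; accept 1 not in set

Answer: REJECT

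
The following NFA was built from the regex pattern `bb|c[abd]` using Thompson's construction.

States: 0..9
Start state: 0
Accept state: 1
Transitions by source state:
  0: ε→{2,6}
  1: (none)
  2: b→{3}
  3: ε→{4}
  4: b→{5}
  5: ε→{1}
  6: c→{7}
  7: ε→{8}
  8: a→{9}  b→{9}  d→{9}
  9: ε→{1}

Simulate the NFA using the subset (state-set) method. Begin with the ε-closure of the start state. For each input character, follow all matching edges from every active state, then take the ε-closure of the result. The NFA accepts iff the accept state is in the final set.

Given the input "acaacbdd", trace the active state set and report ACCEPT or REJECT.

Answer: REJECT

Derivation:
start: ε-closure({0}) = {0,2,6}
'a' @ 1: {}  — no active states
rest 'caacbdd' ignored (set empty)
after full input: {}  (accept=1 not in)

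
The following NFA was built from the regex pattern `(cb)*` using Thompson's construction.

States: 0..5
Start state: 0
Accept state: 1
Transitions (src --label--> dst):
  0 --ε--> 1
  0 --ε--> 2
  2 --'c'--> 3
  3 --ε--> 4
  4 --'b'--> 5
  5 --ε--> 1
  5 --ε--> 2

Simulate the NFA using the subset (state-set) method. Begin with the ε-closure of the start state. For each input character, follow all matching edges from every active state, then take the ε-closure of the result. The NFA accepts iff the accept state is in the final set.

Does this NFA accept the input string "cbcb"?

Answer: ACCEPT

Trace:
S₀ = ε-closure({0}) = {0,1,2}
'c' @ 1: {3,4}
'b' @ 2: {1,2,5}  [accepting]
'c' @ 3: {3,4}
'b' @ 4: {1,2,5}  [accepting]
final: {1,2,5}; accept 1 in set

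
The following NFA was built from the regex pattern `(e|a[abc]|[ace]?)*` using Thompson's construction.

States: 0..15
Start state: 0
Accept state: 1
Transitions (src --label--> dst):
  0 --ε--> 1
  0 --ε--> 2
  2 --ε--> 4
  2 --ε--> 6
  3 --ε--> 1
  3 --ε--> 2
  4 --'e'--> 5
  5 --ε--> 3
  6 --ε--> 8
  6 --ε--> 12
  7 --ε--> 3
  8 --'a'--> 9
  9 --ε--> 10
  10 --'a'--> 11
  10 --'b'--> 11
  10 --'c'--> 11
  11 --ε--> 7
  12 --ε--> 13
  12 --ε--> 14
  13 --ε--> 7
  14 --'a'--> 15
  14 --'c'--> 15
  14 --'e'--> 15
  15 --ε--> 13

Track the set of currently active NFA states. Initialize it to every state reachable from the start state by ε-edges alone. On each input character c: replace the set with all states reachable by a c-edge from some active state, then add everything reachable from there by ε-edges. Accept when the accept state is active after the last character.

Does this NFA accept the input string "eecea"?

Answer: ACCEPT

Derivation:
initial (ε-close {0}): {0,1,2,3,4,6,7,8,12,13,14}
'e' @ 1: {1,2,3,4,5,6,7,8,12,13,14,15}  ✓accept
'e' @ 2: {1,2,3,4,5,6,7,8,12,13,14,15}  ✓accept
'c' @ 3: {1,2,3,4,6,7,8,12,13,14,15}  ✓accept
'e' @ 4: {1,2,3,4,5,6,7,8,12,13,14,15}  ✓accept
'a' @ 5: {1,2,3,4,6,7,8,9,10,12,13,14,15}  ✓accept
after full input: {1,2,3,4,6,7,8,9,10,12,13,14,15}  (accept=1 in)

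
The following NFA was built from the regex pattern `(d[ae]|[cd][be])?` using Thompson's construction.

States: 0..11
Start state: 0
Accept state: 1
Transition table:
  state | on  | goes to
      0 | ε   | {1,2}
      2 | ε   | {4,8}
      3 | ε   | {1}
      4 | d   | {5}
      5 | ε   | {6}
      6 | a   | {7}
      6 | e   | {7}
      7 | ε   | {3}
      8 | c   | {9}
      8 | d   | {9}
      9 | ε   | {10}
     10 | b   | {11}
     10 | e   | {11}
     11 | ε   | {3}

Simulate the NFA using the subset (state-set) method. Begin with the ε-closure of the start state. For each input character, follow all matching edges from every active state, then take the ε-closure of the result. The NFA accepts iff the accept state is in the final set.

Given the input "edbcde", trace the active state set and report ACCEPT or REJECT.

Answer: REJECT

Trace:
S₀ = ε-closure({0}) = {0,1,2,4,8}
'e' @ 1: {}  — no active states
rest 'dbcde' ignored (set empty)
after full input: {}  (accept=1 not in)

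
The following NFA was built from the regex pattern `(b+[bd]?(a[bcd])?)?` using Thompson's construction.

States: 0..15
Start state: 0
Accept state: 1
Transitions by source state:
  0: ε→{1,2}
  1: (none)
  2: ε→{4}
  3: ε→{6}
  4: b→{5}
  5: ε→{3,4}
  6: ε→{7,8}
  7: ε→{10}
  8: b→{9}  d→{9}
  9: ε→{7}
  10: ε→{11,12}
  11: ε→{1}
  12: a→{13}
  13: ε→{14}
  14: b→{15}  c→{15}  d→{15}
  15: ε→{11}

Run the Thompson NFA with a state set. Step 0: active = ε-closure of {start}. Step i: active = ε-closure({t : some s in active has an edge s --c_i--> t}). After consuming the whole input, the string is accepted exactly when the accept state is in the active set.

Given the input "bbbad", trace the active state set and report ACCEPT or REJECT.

Answer: ACCEPT

Derivation:
S₀ = ε-closure({0}) = {0,1,2,4}
'b' @ 1: {1,3,4,5,6,7,8,10,11,12}  ✓accept
'b' @ 2: {1,3,4,5,6,7,8,9,10,11,12}  ✓accept
'b' @ 3: {1,3,4,5,6,7,8,9,10,11,12}  ✓accept
'a' @ 4: {13,14}
'd' @ 5: {1,11,15}  ✓accept
end set {1,11,15} — state 1 in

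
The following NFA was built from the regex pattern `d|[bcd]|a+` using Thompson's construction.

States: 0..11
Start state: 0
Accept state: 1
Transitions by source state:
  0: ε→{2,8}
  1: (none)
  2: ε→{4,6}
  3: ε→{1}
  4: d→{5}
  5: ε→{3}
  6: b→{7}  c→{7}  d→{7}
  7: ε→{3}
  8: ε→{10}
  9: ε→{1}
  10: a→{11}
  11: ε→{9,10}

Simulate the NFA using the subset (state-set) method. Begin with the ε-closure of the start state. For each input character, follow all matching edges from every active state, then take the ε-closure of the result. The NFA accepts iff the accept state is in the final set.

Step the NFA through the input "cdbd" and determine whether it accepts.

S₀ = ε-closure({0}) = {0,2,4,6,8,10}
'c' @ 1: {1,3,7}  [accepting]
'd' @ 2: {}  — dead — no transitions
rest 'bd' ignored (set empty)
end set {} — state 1 not in

Answer: REJECT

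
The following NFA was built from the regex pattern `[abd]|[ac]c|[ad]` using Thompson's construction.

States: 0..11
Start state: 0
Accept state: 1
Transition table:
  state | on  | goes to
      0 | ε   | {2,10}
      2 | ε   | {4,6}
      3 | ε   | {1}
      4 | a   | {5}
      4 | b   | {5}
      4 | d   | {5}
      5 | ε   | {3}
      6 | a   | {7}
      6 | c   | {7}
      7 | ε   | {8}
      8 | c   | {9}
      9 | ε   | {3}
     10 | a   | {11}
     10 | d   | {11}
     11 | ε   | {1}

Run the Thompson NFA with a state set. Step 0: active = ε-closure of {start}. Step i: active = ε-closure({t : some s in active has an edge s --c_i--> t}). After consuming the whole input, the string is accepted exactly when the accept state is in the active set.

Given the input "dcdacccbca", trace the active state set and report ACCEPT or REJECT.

initial (ε-close {0}): {0,2,4,6,10}
'd' @ 1: {1,3,5,11}  (accept∈set)
'c' @ 2: {}  — no active states
rest 'dacccbca' ignored (set empty)
end set {} — state 1 not in

Answer: REJECT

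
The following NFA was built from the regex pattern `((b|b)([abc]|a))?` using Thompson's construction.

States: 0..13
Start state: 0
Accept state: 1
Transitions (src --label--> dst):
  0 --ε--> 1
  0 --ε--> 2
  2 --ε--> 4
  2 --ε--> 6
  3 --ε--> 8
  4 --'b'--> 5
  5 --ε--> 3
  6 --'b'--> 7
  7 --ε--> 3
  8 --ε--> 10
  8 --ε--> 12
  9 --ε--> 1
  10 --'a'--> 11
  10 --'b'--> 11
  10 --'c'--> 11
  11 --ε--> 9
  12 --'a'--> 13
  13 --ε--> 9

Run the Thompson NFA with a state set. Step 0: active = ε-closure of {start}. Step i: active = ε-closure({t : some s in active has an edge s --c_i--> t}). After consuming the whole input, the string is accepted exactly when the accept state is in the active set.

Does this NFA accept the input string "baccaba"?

S₀ = ε-closure({0}) = {0,1,2,4,6}
'b' @ 1: {3,5,7,8,10,12}
'a' @ 2: {1,9,11,13}  [accepting]
'c' @ 3: {}  — state set empty
rest 'caba' ignored (set empty)
after full input: {}  (accept=1 not in)

Answer: REJECT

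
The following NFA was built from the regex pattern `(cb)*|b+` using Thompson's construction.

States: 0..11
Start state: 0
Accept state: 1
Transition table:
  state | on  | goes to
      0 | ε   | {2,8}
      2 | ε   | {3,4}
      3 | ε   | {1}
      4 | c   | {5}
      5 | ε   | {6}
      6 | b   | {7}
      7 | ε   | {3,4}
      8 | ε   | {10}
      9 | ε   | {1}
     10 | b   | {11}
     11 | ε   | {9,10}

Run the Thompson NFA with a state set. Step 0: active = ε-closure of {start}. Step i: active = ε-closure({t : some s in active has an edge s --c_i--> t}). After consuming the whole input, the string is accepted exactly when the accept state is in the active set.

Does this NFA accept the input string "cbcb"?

Answer: ACCEPT

Trace:
start: ε-closure({0}) = {0,1,2,3,4,8,10}
'c' @ 1: {5,6}
'b' @ 2: {1,3,4,7}  ✓accept
'c' @ 3: {5,6}
'b' @ 4: {1,3,4,7}  ✓accept
after full input: {1,3,4,7}  (accept=1 in)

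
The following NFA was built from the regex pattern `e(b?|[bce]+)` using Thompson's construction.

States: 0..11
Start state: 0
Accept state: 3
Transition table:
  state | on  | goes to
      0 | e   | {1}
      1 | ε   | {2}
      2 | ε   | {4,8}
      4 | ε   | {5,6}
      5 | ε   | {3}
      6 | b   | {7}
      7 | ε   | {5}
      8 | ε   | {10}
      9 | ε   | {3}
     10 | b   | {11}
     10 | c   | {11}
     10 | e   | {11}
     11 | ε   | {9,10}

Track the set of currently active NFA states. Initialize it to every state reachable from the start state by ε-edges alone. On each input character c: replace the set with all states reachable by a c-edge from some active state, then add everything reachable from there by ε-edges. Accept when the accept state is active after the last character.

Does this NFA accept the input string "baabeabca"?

initial (ε-close {0}): {0}
'b' @ 1: {}  — state set empty
rest 'aabeabca' ignored (set empty)
end set {} — state 3 not in

Answer: REJECT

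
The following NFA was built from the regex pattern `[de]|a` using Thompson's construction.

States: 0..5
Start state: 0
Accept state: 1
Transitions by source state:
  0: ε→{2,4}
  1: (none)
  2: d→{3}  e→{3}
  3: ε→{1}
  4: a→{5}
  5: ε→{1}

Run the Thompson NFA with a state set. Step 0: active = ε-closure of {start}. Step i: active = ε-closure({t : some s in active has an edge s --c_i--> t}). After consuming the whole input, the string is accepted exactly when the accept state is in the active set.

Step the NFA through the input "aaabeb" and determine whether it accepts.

Answer: REJECT

Trace:
start: ε-closure({0}) = {0,2,4}
'a' @ 1: {1,5}  (accept∈set)
'a' @ 2: {}  — no active states
rest 'abeb' ignored (set empty)
end set {} — state 1 not in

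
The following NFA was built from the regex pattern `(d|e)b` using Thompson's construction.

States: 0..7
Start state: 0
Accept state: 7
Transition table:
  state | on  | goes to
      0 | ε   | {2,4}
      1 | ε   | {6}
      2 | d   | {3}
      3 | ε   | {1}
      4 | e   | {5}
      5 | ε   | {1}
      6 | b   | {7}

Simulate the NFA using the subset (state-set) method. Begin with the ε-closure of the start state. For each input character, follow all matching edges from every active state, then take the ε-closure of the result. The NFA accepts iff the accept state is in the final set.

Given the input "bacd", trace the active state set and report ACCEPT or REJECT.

initial (ε-close {0}): {0,2,4}
'b' @ 1: {}  — no active states
rest 'acd' ignored (set empty)
final: {}; accept 7 not in set

Answer: REJECT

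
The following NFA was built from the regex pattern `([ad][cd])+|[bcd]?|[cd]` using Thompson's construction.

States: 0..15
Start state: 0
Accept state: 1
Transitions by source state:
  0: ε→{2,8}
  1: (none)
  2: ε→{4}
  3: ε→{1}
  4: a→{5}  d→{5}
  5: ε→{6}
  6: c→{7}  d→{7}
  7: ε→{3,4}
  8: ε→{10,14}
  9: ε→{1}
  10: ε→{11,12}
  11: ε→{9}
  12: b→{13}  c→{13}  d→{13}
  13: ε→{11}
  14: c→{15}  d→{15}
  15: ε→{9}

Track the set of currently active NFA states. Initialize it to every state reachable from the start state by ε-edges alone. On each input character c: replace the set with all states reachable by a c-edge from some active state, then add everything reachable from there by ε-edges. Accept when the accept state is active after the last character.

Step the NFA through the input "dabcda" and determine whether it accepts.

initial (ε-close {0}): {0,1,2,4,8,9,10,11,12,14}
'd' @ 1: {1,5,6,9,11,13,15}  [accepting]
'a' @ 2: {}  — no active states
rest 'bcda' ignored (set empty)
after full input: {}  (accept=1 not in)

Answer: REJECT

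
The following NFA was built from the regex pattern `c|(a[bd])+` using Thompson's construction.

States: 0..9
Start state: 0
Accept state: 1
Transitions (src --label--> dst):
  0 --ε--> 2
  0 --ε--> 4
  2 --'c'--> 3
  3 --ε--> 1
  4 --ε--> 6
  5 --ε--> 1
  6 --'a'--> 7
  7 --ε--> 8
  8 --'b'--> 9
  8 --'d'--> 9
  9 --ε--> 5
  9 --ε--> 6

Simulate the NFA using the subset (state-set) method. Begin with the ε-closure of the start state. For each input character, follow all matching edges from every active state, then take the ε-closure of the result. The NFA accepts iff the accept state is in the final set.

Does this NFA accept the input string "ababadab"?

S₀ = ε-closure({0}) = {0,2,4,6}
'a' @ 1: {7,8}
'b' @ 2: {1,5,6,9}  [accepting]
'a' @ 3: {7,8}
'b' @ 4: {1,5,6,9}  [accepting]
'a' @ 5: {7,8}
'd' @ 6: {1,5,6,9}  [accepting]
'a' @ 7: {7,8}
'b' @ 8: {1,5,6,9}  [accepting]
after full input: {1,5,6,9}  (accept=1 in)

Answer: ACCEPT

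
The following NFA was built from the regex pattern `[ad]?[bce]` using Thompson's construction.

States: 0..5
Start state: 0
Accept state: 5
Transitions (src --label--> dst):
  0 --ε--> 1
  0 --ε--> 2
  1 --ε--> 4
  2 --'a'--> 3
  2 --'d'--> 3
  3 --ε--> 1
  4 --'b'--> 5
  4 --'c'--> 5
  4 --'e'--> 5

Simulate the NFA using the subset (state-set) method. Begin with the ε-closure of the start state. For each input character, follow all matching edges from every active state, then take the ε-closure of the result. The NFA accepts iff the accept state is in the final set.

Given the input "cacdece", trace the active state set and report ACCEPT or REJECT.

Answer: REJECT

Derivation:
start: ε-closure({0}) = {0,1,2,4}
'c' @ 1: {5}  (accept∈set)
'a' @ 2: {}  — dead — no transitions
rest 'cdece' ignored (set empty)
final: {}; accept 5 not in set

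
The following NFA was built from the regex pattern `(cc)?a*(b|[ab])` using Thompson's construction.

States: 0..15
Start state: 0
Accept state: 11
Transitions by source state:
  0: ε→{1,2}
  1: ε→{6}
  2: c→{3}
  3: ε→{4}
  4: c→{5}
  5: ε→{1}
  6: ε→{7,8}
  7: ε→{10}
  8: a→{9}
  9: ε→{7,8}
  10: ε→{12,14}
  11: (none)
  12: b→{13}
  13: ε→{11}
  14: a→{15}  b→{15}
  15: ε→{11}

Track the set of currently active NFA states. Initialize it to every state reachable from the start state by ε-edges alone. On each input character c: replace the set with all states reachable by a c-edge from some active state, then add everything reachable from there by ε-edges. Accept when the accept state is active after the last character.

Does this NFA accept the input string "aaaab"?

start: ε-closure({0}) = {0,1,2,6,7,8,10,12,14}
'a' @ 1: {7,8,9,10,11,12,14,15}  (accept∈set)
'a' @ 2: {7,8,9,10,11,12,14,15}  (accept∈set)
'a' @ 3: {7,8,9,10,11,12,14,15}  (accept∈set)
'a' @ 4: {7,8,9,10,11,12,14,15}  (accept∈set)
'b' @ 5: {11,13,15}  (accept∈set)
after full input: {11,13,15}  (accept=11 in)

Answer: ACCEPT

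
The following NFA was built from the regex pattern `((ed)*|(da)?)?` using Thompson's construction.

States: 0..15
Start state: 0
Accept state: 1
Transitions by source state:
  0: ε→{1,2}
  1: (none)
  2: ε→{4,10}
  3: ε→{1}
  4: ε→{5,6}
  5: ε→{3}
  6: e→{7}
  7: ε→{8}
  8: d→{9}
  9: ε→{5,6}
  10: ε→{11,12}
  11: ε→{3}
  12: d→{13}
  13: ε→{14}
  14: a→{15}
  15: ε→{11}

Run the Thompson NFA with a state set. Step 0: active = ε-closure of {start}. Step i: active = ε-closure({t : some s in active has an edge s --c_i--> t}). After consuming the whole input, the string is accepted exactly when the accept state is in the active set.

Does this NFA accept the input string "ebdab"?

S₀ = ε-closure({0}) = {0,1,2,3,4,5,6,10,11,12}
'e' @ 1: {7,8}
'b' @ 2: {}  — no active states
rest 'dab' ignored (set empty)
after full input: {}  (accept=1 not in)

Answer: REJECT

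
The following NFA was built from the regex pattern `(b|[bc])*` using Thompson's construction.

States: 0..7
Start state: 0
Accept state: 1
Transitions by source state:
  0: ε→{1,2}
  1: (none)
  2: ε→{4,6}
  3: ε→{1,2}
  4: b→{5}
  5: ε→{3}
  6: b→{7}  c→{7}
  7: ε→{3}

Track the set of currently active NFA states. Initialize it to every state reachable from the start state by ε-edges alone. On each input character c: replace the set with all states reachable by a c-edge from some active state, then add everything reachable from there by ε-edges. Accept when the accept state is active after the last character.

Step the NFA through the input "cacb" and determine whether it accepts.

Answer: REJECT

Steps:
initial (ε-close {0}): {0,1,2,4,6}
'c' @ 1: {1,2,3,4,6,7}  ✓accept
'a' @ 2: {}  — no active states
rest 'cb' ignored (set empty)
final: {}; accept 1 not in set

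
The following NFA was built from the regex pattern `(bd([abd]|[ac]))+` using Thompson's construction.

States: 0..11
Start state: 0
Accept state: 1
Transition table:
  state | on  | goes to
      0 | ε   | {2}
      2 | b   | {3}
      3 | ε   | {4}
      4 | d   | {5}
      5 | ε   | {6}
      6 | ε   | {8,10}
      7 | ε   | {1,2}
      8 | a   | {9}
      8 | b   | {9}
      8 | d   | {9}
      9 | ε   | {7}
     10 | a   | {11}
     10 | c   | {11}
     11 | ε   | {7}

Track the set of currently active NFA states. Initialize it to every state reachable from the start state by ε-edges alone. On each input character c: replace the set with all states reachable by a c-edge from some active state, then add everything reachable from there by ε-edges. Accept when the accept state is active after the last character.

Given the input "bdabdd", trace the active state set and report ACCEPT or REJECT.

initial (ε-close {0}): {0,2}
'b' @ 1: {3,4}
'd' @ 2: {5,6,8,10}
'a' @ 3: {1,2,7,9,11}  [accepting]
'b' @ 4: {3,4}
'd' @ 5: {5,6,8,10}
'd' @ 6: {1,2,7,9}  [accepting]
after full input: {1,2,7,9}  (accept=1 in)

Answer: ACCEPT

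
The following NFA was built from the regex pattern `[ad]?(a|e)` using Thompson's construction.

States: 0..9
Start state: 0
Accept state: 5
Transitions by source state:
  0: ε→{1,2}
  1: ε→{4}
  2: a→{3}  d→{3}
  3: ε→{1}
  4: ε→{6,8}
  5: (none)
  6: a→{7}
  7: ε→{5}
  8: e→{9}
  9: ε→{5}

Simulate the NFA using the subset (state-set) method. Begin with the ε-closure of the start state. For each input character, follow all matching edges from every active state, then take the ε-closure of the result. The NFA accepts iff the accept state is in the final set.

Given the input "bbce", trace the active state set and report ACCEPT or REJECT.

Answer: REJECT

Steps:
start: ε-closure({0}) = {0,1,2,4,6,8}
'b' @ 1: {}  — dead — no transitions
rest 'bce' ignored (set empty)
after full input: {}  (accept=5 not in)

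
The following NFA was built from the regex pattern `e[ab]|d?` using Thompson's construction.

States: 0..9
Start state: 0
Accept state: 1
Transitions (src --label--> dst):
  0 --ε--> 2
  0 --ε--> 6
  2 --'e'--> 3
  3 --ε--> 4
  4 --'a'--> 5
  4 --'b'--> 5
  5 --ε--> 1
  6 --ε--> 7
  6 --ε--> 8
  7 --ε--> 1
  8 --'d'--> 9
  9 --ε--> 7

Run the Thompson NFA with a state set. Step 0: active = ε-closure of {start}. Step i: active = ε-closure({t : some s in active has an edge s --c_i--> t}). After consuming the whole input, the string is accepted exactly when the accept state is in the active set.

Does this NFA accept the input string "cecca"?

Answer: REJECT

Steps:
S₀ = ε-closure({0}) = {0,1,2,6,7,8}
'c' @ 1: {}  — no active states
rest 'ecca' ignored (set empty)
end set {} — state 1 not in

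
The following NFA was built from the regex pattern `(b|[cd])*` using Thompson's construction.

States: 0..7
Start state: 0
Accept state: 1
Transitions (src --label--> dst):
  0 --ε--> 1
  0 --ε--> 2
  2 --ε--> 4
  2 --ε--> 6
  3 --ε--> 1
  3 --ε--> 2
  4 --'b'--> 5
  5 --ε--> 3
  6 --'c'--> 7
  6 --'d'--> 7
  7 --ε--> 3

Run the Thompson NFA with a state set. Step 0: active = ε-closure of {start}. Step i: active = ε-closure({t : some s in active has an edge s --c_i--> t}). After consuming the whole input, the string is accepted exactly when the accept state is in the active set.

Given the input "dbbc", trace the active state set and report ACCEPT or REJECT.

Answer: ACCEPT

Trace:
initial (ε-close {0}): {0,1,2,4,6}
'd' @ 1: {1,2,3,4,6,7}  (accept∈set)
'b' @ 2: {1,2,3,4,5,6}  (accept∈set)
'b' @ 3: {1,2,3,4,5,6}  (accept∈set)
'c' @ 4: {1,2,3,4,6,7}  (accept∈set)
final: {1,2,3,4,6,7}; accept 1 in set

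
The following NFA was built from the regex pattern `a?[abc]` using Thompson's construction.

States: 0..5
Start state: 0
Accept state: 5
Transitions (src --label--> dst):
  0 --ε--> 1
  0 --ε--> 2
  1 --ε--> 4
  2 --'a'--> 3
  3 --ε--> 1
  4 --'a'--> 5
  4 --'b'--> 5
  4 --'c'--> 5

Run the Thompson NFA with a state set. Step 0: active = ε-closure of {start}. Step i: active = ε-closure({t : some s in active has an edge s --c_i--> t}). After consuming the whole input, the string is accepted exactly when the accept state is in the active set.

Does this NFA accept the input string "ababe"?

Answer: REJECT

Steps:
start: ε-closure({0}) = {0,1,2,4}
'a' @ 1: {1,3,4,5}  (accept∈set)
'b' @ 2: {5}  (accept∈set)
'a' @ 3: {}  — dead — no transitions
rest 'be' ignored (set empty)
after full input: {}  (accept=5 not in)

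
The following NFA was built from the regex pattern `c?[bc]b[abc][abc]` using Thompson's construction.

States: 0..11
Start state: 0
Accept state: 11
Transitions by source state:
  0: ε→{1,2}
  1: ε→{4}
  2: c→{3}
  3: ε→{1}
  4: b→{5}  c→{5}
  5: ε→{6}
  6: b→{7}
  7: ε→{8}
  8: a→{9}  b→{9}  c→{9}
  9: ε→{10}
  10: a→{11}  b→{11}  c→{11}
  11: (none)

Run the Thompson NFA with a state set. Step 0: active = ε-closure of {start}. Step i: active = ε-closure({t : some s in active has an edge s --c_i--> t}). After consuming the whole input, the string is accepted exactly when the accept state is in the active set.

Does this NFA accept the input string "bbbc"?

Answer: ACCEPT

Derivation:
initial (ε-close {0}): {0,1,2,4}
'b' @ 1: {5,6}
'b' @ 2: {7,8}
'b' @ 3: {9,10}
'c' @ 4: {11}  [accepting]
after full input: {11}  (accept=11 in)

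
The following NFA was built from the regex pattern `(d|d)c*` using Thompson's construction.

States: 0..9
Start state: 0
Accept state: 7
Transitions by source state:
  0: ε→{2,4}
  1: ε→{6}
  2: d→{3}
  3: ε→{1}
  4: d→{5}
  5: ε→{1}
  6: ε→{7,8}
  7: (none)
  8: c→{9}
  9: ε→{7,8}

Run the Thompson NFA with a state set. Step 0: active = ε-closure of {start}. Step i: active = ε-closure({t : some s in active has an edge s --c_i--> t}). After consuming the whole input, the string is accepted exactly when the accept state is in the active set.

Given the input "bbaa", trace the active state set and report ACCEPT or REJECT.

Answer: REJECT

Trace:
S₀ = ε-closure({0}) = {0,2,4}
'b' @ 1: {}  — dead — no transitions
rest 'baa' ignored (set empty)
end set {} — state 7 not in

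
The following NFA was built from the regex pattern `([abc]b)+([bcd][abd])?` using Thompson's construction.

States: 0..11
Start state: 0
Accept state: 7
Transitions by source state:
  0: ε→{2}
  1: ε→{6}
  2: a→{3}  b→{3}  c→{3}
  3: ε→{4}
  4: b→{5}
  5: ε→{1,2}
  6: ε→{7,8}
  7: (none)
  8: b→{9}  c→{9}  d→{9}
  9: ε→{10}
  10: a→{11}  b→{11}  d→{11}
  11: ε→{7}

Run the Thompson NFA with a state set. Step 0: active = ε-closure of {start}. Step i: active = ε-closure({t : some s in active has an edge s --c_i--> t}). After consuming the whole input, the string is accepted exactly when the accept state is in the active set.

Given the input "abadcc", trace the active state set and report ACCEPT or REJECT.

Answer: REJECT

Steps:
initial (ε-close {0}): {0,2}
'a' @ 1: {3,4}
'b' @ 2: {1,2,5,6,7,8}  (accept∈set)
'a' @ 3: {3,4}
'd' @ 4: {}  — no active states
rest 'cc' ignored (set empty)
final: {}; accept 7 not in set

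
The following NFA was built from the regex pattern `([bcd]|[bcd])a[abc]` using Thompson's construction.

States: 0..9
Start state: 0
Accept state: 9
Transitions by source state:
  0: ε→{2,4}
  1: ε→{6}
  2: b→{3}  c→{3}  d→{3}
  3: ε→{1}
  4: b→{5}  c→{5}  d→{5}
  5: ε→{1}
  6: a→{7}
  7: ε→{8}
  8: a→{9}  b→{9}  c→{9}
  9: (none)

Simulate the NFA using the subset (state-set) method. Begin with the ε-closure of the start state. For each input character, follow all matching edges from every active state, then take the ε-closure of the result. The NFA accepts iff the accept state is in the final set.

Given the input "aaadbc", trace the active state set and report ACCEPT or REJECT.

S₀ = ε-closure({0}) = {0,2,4}
'a' @ 1: {}  — dead — no transitions
rest 'aadbc' ignored (set empty)
after full input: {}  (accept=9 not in)

Answer: REJECT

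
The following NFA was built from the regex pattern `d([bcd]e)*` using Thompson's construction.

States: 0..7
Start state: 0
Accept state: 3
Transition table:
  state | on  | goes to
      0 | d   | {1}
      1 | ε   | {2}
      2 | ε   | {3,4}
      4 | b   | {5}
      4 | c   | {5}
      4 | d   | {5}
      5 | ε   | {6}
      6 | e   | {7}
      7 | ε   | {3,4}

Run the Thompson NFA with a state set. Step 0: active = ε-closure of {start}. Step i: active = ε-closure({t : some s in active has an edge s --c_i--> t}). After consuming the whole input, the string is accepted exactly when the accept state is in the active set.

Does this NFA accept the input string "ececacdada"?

S₀ = ε-closure({0}) = {0}
'e' @ 1: {}  — state set empty
rest 'cecacdada' ignored (set empty)
final: {}; accept 3 not in set

Answer: REJECT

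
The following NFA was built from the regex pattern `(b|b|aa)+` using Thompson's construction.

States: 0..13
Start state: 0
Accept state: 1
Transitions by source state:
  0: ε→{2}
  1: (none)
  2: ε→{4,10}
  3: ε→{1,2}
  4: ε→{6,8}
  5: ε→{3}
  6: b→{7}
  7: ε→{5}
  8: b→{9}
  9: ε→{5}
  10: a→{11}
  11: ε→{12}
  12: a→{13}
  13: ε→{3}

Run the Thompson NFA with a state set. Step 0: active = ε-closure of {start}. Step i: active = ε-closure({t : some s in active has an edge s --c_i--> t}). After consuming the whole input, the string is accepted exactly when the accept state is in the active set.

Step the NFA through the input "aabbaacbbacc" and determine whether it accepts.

initial (ε-close {0}): {0,2,4,6,8,10}
'a' @ 1: {11,12}
'a' @ 2: {1,2,3,4,6,8,10,13}  [accepting]
'b' @ 3: {1,2,3,4,5,6,7,8,9,10}  [accepting]
'b' @ 4: {1,2,3,4,5,6,7,8,9,10}  [accepting]
'a' @ 5: {11,12}
'a' @ 6: {1,2,3,4,6,8,10,13}  [accepting]
'c' @ 7: {}  — dead — no transitions
rest 'bbacc' ignored (set empty)
final: {}; accept 1 not in set

Answer: REJECT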